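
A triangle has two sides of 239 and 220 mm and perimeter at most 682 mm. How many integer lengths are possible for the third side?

204

Triangle inequality: 19 < x < 459. Perimeter ≤ 682 gives x ≤ 682 − 239 − 220 = 223.
So 19 < x ≤ 223; integers 20 through 223: 204 values.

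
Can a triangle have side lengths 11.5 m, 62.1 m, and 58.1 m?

Yes

The longest side is 62.1, and the other two sum to 69.6.
Since 69.6 > 62.1, the triangle inequality holds.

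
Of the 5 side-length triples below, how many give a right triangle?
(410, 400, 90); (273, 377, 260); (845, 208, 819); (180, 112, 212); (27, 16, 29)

4

(410,400,90): 90²+400² = 168100 = 410² → right
(273,377,260): 260²+273² = 142129 = 377² → right
(845,208,819): 208²+819² = 714025 = 845² → right
(180,112,212): 112²+180² = 44944 = 212² → right
(27,16,29): 16²+27² = 985 > 841 = 29² → acute
4 of the 5 are right.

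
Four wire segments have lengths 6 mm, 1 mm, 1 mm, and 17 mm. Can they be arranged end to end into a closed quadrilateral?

For a quadrilateral, each side must be shorter than the sum of the others.
Here the longest side is 17, but the remaining 3 sides sum to only 8.

No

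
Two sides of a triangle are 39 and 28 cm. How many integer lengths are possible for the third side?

55

The third side lies in the open interval (11, 67).
Integers from 12 to 66 inclusive: 66 − 12 + 1 = 55.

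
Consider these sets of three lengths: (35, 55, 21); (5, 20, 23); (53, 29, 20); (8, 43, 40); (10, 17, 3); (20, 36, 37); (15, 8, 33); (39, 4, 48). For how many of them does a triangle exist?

(21,35,55): 21+35 > 55 → valid
(5,20,23): 5+20 > 23 → valid
(20,29,53): 20+29 ≤ 53 → not valid
(8,40,43): 8+40 > 43 → valid
(3,10,17): 3+10 ≤ 17 → not valid
(20,36,37): 20+36 > 37 → valid
(8,15,33): 8+15 ≤ 33 → not valid
(4,39,48): 4+39 ≤ 48 → not valid
4 of the 8 triples form a triangle.

4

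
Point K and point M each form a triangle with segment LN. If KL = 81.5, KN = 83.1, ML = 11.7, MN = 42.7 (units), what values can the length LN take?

31.0 < LN < 54.4

From triangle KLN: |81.5 − 83.1| < LN < 81.5 + 83.1, i.e. 1.6 < LN < 164.6.
From triangle MLN: 31.0 < LN < 54.4.
Both must hold, so LN lies in the intersection.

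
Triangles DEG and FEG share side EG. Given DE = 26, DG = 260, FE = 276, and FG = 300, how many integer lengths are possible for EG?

51

From triangle DEG: 234 < EG < 286.
From triangle FEG: 24 < EG < 576.
Intersection: 234 < EG < 286, so integers 235 through 285: 51 values.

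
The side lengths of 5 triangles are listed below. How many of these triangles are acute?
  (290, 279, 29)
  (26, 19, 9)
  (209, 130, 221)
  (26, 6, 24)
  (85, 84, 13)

1

(290,279,29): 29²+279² = 78682 < 84100 = 290² → obtuse
(26,19,9): 9²+19² = 442 < 676 = 26² → obtuse
(209,130,221): 130²+209² = 60581 > 48841 = 221² → acute
(26,6,24): 6²+24² = 612 < 676 = 26² → obtuse
(85,84,13): 13²+84² = 7225 = 85² → right
1 of the 5 is acute.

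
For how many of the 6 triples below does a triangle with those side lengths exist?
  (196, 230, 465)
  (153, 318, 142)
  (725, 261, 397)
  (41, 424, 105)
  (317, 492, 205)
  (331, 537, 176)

(196,230,465): 196+230 ≤ 465 → not valid
(142,153,318): 142+153 ≤ 318 → not valid
(261,397,725): 261+397 ≤ 725 → not valid
(41,105,424): 41+105 ≤ 424 → not valid
(205,317,492): 205+317 > 492 → valid
(176,331,537): 176+331 ≤ 537 → not valid
1 of the 6 triples forms a triangle.

1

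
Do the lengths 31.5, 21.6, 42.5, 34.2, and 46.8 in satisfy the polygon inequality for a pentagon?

A pentagon exists iff every side is shorter than the sum of the others — equivalently, the longest side is less than the sum of the rest.
Longest side 46.8 < 129.8 (sum of the remaining 4), so yes.

Yes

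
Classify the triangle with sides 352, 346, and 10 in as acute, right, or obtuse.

Compare the square of the longest side to the sum of squares of the other two: 10² + 346² = 119816 < 123904 = 352².

obtuse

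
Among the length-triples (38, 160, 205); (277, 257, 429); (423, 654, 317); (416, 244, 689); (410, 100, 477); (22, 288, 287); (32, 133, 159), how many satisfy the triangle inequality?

5

(38,160,205): 38+160 ≤ 205 → not valid
(257,277,429): 257+277 > 429 → valid
(317,423,654): 317+423 > 654 → valid
(244,416,689): 244+416 ≤ 689 → not valid
(100,410,477): 100+410 > 477 → valid
(22,287,288): 22+287 > 288 → valid
(32,133,159): 32+133 > 159 → valid
5 of the 7 triples form a triangle.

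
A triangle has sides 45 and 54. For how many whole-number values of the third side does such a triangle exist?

The third side lies in the open interval (9, 99).
Integers from 10 to 98 inclusive: 98 − 10 + 1 = 89.

89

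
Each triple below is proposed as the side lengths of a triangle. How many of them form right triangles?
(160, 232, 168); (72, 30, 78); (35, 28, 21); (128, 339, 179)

3

(160,232,168): 160²+168² = 53824 = 232² → right
(72,30,78): 30²+72² = 6084 = 78² → right
(35,28,21): 21²+28² = 1225 = 35² → right
(128,339,179): 128+179 ≤ 339, not a triangle
3 of the 4 are right.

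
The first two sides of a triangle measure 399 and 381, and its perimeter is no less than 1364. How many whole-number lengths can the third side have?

196

Triangle inequality: 18 < x < 780. Perimeter ≥ 1364 gives x ≥ 1364 − 399 − 381 = 584.
So 584 ≤ x < 780; integers 584 through 779: 196 values.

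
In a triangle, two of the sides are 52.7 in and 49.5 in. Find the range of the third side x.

3.2 < x < 102.2

By the triangle inequality, x must be less than 52.7 + 49.5 = 102.2 and greater than |52.7 − 49.5| = 3.2.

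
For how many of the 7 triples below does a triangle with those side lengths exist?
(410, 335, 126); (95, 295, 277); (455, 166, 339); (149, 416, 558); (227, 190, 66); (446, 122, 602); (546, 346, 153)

5

(126,335,410): 126+335 > 410 → valid
(95,277,295): 95+277 > 295 → valid
(166,339,455): 166+339 > 455 → valid
(149,416,558): 149+416 > 558 → valid
(66,190,227): 66+190 > 227 → valid
(122,446,602): 122+446 ≤ 602 → not valid
(153,346,546): 153+346 ≤ 546 → not valid
5 of the 7 triples form a triangle.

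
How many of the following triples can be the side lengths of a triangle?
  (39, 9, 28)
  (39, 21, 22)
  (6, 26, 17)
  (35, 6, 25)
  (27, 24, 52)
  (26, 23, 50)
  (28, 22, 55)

(9,28,39): 9+28 ≤ 39 → not valid
(21,22,39): 21+22 > 39 → valid
(6,17,26): 6+17 ≤ 26 → not valid
(6,25,35): 6+25 ≤ 35 → not valid
(24,27,52): 24+27 ≤ 52 → not valid
(23,26,50): 23+26 ≤ 50 → not valid
(22,28,55): 22+28 ≤ 55 → not valid
1 of the 7 triples forms a triangle.

1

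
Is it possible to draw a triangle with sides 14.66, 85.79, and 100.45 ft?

The two shorter sides sum to 100.45, exactly equal to the longest side 100.45.
That gives only a degenerate (flat) triangle — the inequality must be strict.

No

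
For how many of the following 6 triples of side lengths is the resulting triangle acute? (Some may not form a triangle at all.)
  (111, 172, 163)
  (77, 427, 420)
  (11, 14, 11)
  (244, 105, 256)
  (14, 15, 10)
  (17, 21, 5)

(111,172,163): 111²+163² = 38890 > 29584 = 172² → acute
(77,427,420): 77²+420² = 182329 = 427² → right
(11,14,11): 11²+11² = 242 > 196 = 14² → acute
(244,105,256): 105²+244² = 70561 > 65536 = 256² → acute
(14,15,10): 10²+14² = 296 > 225 = 15² → acute
(17,21,5): 5²+17² = 314 < 441 = 21² → obtuse
4 of the 6 are acute.

4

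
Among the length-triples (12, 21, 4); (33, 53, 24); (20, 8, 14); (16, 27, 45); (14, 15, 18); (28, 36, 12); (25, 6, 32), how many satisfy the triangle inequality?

(4,12,21): 4+12 ≤ 21 → not valid
(24,33,53): 24+33 > 53 → valid
(8,14,20): 8+14 > 20 → valid
(16,27,45): 16+27 ≤ 45 → not valid
(14,15,18): 14+15 > 18 → valid
(12,28,36): 12+28 > 36 → valid
(6,25,32): 6+25 ≤ 32 → not valid
4 of the 7 triples form a triangle.

4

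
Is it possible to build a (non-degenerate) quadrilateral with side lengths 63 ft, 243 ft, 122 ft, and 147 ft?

Yes

A quadrilateral exists iff every side is shorter than the sum of the others — equivalently, the longest side is less than the sum of the rest.
Longest side 243 < 332 (sum of the remaining 3), so yes.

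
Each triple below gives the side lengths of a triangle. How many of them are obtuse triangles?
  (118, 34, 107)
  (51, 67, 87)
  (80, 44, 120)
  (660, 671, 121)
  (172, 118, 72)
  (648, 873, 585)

4

(118,34,107): 34²+107² = 12605 < 13924 = 118² → obtuse
(51,67,87): 51²+67² = 7090 < 7569 = 87² → obtuse
(80,44,120): 44²+80² = 8336 < 14400 = 120² → obtuse
(660,671,121): 121²+660² = 450241 = 671² → right
(172,118,72): 72²+118² = 19108 < 29584 = 172² → obtuse
(648,873,585): 585²+648² = 762129 = 873² → right
4 of the 6 are obtuse.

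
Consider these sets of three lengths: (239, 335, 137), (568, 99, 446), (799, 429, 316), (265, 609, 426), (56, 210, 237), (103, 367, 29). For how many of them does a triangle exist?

3

(137,239,335): 137+239 > 335 → valid
(99,446,568): 99+446 ≤ 568 → not valid
(316,429,799): 316+429 ≤ 799 → not valid
(265,426,609): 265+426 > 609 → valid
(56,210,237): 56+210 > 237 → valid
(29,103,367): 29+103 ≤ 367 → not valid
3 of the 6 triples form a triangle.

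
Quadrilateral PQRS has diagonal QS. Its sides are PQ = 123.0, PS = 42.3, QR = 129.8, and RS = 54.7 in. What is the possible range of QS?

80.7 < QS < 165.3

From triangle PQS: |123.0 − 42.3| < QS < 123.0 + 42.3, i.e. 80.7 < QS < 165.3.
From triangle RQS: 75.1 < QS < 184.5.
Both must hold, so QS lies in the intersection.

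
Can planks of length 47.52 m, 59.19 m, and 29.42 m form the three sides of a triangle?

The longest side is 59.19, and the other two sum to 76.94.
Since 76.94 > 59.19, the triangle inequality holds.

Yes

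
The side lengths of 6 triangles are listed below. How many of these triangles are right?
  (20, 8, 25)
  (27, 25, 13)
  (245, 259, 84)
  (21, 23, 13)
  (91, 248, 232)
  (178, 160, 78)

2

(20,8,25): 8²+20² = 464 < 625 = 25² → obtuse
(27,25,13): 13²+25² = 794 > 729 = 27² → acute
(245,259,84): 84²+245² = 67081 = 259² → right
(21,23,13): 13²+21² = 610 > 529 = 23² → acute
(91,248,232): 91²+232² = 62105 > 61504 = 248² → acute
(178,160,78): 78²+160² = 31684 = 178² → right
2 of the 6 are right.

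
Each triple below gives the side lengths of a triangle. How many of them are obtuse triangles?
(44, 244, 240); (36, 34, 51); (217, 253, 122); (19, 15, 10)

3

(44,244,240): 44²+240² = 59536 = 244² → right
(36,34,51): 34²+36² = 2452 < 2601 = 51² → obtuse
(217,253,122): 122²+217² = 61973 < 64009 = 253² → obtuse
(19,15,10): 10²+15² = 325 < 361 = 19² → obtuse
3 of the 4 are obtuse.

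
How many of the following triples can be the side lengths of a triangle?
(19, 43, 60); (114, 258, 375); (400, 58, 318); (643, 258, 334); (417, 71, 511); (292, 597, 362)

(19,43,60): 19+43 > 60 → valid
(114,258,375): 114+258 ≤ 375 → not valid
(58,318,400): 58+318 ≤ 400 → not valid
(258,334,643): 258+334 ≤ 643 → not valid
(71,417,511): 71+417 ≤ 511 → not valid
(292,362,597): 292+362 > 597 → valid
2 of the 6 triples form a triangle.

2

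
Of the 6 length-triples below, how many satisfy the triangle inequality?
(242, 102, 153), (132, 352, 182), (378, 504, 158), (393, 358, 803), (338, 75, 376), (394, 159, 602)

(102,153,242): 102+153 > 242 → valid
(132,182,352): 132+182 ≤ 352 → not valid
(158,378,504): 158+378 > 504 → valid
(358,393,803): 358+393 ≤ 803 → not valid
(75,338,376): 75+338 > 376 → valid
(159,394,602): 159+394 ≤ 602 → not valid
3 of the 6 triples form a triangle.

3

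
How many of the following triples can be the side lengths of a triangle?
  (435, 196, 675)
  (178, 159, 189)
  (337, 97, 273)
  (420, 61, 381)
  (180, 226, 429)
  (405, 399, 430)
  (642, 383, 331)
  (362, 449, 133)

(196,435,675): 196+435 ≤ 675 → not valid
(159,178,189): 159+178 > 189 → valid
(97,273,337): 97+273 > 337 → valid
(61,381,420): 61+381 > 420 → valid
(180,226,429): 180+226 ≤ 429 → not valid
(399,405,430): 399+405 > 430 → valid
(331,383,642): 331+383 > 642 → valid
(133,362,449): 133+362 > 449 → valid
6 of the 8 triples form a triangle.

6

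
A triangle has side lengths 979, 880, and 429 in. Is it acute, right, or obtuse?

Compare the square of the longest side to the sum of squares of the other two: 429² + 880² = 958441 = 979².

right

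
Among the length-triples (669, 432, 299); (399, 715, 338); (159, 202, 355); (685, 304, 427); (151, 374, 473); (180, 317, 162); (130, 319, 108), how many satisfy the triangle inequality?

6

(299,432,669): 299+432 > 669 → valid
(338,399,715): 338+399 > 715 → valid
(159,202,355): 159+202 > 355 → valid
(304,427,685): 304+427 > 685 → valid
(151,374,473): 151+374 > 473 → valid
(162,180,317): 162+180 > 317 → valid
(108,130,319): 108+130 ≤ 319 → not valid
6 of the 7 triples form a triangle.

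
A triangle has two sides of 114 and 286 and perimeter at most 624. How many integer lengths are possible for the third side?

Triangle inequality: 172 < x < 400. Perimeter ≤ 624 gives x ≤ 624 − 114 − 286 = 224.
So 172 < x ≤ 224; integers 173 through 224: 52 values.

52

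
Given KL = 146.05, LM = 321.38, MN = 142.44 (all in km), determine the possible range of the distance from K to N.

The maximum is all hops collinear in one direction: 146.05 + 321.38 + 142.44 = 609.87.
The longest hop is 321.38; the others sum to 288.49. Folding the others back against it leaves at least 321.38 − 288.49 = 32.89.

32.89 ≤ KN ≤ 609.87 km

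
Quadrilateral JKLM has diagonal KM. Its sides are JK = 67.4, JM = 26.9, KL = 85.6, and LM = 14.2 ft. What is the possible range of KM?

71.4 < KM < 94.3

From triangle JKM: |67.4 − 26.9| < KM < 67.4 + 26.9, i.e. 40.5 < KM < 94.3.
From triangle LKM: 71.4 < KM < 99.8.
Both must hold, so KM lies in the intersection.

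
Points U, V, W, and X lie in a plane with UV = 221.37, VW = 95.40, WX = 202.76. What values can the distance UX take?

0 ≤ UX ≤ 519.53

The maximum is all hops collinear in one direction: 221.37 + 95.40 + 202.76 = 519.53.
The longest hop is 221.37; the others sum to 298.16. Since 221.37 ≤ 298.16, the path can fold back on itself completely, so the minimum distance is 0.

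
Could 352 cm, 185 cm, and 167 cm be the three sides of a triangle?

No

The two shorter sides sum to 352, exactly equal to the longest side 352.
That gives only a degenerate (flat) triangle — the inequality must be strict.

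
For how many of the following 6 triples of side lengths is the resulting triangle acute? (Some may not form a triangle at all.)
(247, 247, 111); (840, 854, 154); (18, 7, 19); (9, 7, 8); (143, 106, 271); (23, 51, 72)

3

(247,247,111): 111²+247² = 73330 > 61009 = 247² → acute
(840,854,154): 154²+840² = 729316 = 854² → right
(18,7,19): 7²+18² = 373 > 361 = 19² → acute
(9,7,8): 7²+8² = 113 > 81 = 9² → acute
(143,106,271): 106+143 ≤ 271, not a triangle
(23,51,72): 23²+51² = 3130 < 5184 = 72² → obtuse
3 of the 6 are acute.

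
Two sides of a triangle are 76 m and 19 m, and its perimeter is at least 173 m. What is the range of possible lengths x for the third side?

Triangle inequality alone gives 57 < x < 95.
The perimeter condition gives x ≥ 173 − 76 − 19 = 78.
Intersecting the two: 78 ≤ x < 95.

78 ≤ x < 95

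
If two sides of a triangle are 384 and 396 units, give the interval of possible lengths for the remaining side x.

By the triangle inequality, x must be less than 384 + 396 = 780 and greater than |384 − 396| = 12.

12 < x < 780 (units)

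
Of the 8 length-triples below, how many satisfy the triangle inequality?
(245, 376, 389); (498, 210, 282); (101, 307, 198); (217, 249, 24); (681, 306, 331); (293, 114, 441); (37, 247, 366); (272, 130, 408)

1

(245,376,389): 245+376 > 389 → valid
(210,282,498): 210+282 ≤ 498 → not valid
(101,198,307): 101+198 ≤ 307 → not valid
(24,217,249): 24+217 ≤ 249 → not valid
(306,331,681): 306+331 ≤ 681 → not valid
(114,293,441): 114+293 ≤ 441 → not valid
(37,247,366): 37+247 ≤ 366 → not valid
(130,272,408): 130+272 ≤ 408 → not valid
1 of the 8 triples forms a triangle.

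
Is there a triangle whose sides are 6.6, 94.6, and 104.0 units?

The longest side is 104.0, but the other two sum to only 101.2.
101.2 < 104.0, so the triangle inequality fails.

No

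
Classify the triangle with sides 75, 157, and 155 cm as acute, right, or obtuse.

Compare the square of the longest side to the sum of squares of the other two: 75² + 155² = 29650 > 24649 = 157².

acute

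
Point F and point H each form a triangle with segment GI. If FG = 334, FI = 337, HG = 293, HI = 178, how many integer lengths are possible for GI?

355

From triangle FGI: 3 < GI < 671.
From triangle HGI: 115 < GI < 471.
Intersection: 115 < GI < 471, so integers 116 through 470: 355 values.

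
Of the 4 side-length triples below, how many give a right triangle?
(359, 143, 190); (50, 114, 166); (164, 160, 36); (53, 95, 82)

(359,143,190): 143+190 ≤ 359, not a triangle
(50,114,166): 50+114 ≤ 166, not a triangle
(164,160,36): 36²+160² = 26896 = 164² → right
(53,95,82): 53²+82² = 9533 > 9025 = 95² → acute
1 of the 4 is right.

1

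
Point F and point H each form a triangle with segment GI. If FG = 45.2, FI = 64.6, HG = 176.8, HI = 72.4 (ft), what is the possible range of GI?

104.4 < GI < 109.8

From triangle FGI: |45.2 − 64.6| < GI < 45.2 + 64.6, i.e. 19.4 < GI < 109.8.
From triangle HGI: 104.4 < GI < 249.2.
Both must hold, so GI lies in the intersection.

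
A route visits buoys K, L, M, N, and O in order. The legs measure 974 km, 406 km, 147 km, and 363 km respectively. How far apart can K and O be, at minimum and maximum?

58 ≤ KO ≤ 1890 km

The maximum is all hops collinear in one direction: 974 + 406 + 147 + 363 = 1890.
The longest hop is 974; the others sum to 916. Folding the others back against it leaves at least 974 − 916 = 58.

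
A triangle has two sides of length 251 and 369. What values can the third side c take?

118 < c < 620

By the triangle inequality, c must be less than 251 + 369 = 620 and greater than |251 − 369| = 118.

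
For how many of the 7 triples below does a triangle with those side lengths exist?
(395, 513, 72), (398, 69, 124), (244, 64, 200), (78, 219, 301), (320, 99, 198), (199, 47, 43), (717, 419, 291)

1

(72,395,513): 72+395 ≤ 513 → not valid
(69,124,398): 69+124 ≤ 398 → not valid
(64,200,244): 64+200 > 244 → valid
(78,219,301): 78+219 ≤ 301 → not valid
(99,198,320): 99+198 ≤ 320 → not valid
(43,47,199): 43+47 ≤ 199 → not valid
(291,419,717): 291+419 ≤ 717 → not valid
1 of the 7 triples forms a triangle.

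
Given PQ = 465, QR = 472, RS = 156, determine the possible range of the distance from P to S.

The maximum is all hops collinear in one direction: 465 + 472 + 156 = 1093.
The longest hop is 472; the others sum to 621. Since 472 ≤ 621, the path can fold back on itself completely, so the minimum distance is 0.

0 ≤ PS ≤ 1093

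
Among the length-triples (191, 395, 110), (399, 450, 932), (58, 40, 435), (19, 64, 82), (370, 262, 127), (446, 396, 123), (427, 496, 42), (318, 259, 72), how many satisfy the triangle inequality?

4

(110,191,395): 110+191 ≤ 395 → not valid
(399,450,932): 399+450 ≤ 932 → not valid
(40,58,435): 40+58 ≤ 435 → not valid
(19,64,82): 19+64 > 82 → valid
(127,262,370): 127+262 > 370 → valid
(123,396,446): 123+396 > 446 → valid
(42,427,496): 42+427 ≤ 496 → not valid
(72,259,318): 72+259 > 318 → valid
4 of the 8 triples form a triangle.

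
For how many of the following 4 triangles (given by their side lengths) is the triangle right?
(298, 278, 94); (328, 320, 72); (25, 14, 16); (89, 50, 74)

1

(298,278,94): 94²+278² = 86120 < 88804 = 298² → obtuse
(328,320,72): 72²+320² = 107584 = 328² → right
(25,14,16): 14²+16² = 452 < 625 = 25² → obtuse
(89,50,74): 50²+74² = 7976 > 7921 = 89² → acute
1 of the 4 is right.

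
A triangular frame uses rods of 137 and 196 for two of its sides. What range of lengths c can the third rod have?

59 < c < 333

By the triangle inequality, c must be less than 137 + 196 = 333 and greater than |137 − 196| = 59.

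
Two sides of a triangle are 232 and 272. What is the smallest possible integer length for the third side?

The third side must be strictly greater than |232 − 272| = 40.
The smallest integer above 40 is 41.

41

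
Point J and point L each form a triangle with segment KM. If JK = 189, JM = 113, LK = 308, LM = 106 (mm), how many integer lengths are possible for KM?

99

From triangle JKM: 76 < KM < 302.
From triangle LKM: 202 < KM < 414.
Intersection: 202 < KM < 302, so integers 203 through 301: 99 values.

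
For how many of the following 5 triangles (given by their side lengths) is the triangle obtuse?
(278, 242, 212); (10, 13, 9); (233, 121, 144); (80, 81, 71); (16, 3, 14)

2

(278,242,212): 212²+242² = 103508 > 77284 = 278² → acute
(10,13,9): 9²+10² = 181 > 169 = 13² → acute
(233,121,144): 121²+144² = 35377 < 54289 = 233² → obtuse
(80,81,71): 71²+80² = 11441 > 6561 = 81² → acute
(16,3,14): 3²+14² = 205 < 256 = 16² → obtuse
2 of the 5 are obtuse.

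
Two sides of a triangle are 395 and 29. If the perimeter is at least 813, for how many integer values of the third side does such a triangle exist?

Triangle inequality: 366 < x < 424. Perimeter ≥ 813 gives x ≥ 813 − 395 − 29 = 389.
So 389 ≤ x < 424; integers 389 through 423: 35 values.

35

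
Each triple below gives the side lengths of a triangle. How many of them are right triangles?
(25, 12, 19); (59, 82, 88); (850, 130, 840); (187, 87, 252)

1

(25,12,19): 12²+19² = 505 < 625 = 25² → obtuse
(59,82,88): 59²+82² = 10205 > 7744 = 88² → acute
(850,130,840): 130²+840² = 722500 = 850² → right
(187,87,252): 87²+187² = 42538 < 63504 = 252² → obtuse
1 of the 4 is right.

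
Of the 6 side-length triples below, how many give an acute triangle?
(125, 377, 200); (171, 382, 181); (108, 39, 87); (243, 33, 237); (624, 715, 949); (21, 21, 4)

1

(125,377,200): 125+200 ≤ 377, not a triangle
(171,382,181): 171+181 ≤ 382, not a triangle
(108,39,87): 39²+87² = 9090 < 11664 = 108² → obtuse
(243,33,237): 33²+237² = 57258 < 59049 = 243² → obtuse
(624,715,949): 624²+715² = 900601 = 949² → right
(21,21,4): 4²+21² = 457 > 441 = 21² → acute
1 of the 6 is acute.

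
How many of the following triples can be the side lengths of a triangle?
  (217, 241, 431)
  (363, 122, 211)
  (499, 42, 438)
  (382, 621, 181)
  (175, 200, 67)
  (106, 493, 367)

(217,241,431): 217+241 > 431 → valid
(122,211,363): 122+211 ≤ 363 → not valid
(42,438,499): 42+438 ≤ 499 → not valid
(181,382,621): 181+382 ≤ 621 → not valid
(67,175,200): 67+175 > 200 → valid
(106,367,493): 106+367 ≤ 493 → not valid
2 of the 6 triples form a triangle.

2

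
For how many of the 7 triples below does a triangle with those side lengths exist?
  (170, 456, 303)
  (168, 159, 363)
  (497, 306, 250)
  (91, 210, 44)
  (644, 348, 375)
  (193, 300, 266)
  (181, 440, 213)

4

(170,303,456): 170+303 > 456 → valid
(159,168,363): 159+168 ≤ 363 → not valid
(250,306,497): 250+306 > 497 → valid
(44,91,210): 44+91 ≤ 210 → not valid
(348,375,644): 348+375 > 644 → valid
(193,266,300): 193+266 > 300 → valid
(181,213,440): 181+213 ≤ 440 → not valid
4 of the 7 triples form a triangle.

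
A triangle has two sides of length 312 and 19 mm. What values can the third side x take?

By the triangle inequality, x must be less than 312 + 19 = 331 and greater than |312 − 19| = 293.

293 < x < 331 (mm)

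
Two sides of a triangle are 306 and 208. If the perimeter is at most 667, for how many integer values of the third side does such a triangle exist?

Triangle inequality: 98 < x < 514. Perimeter ≤ 667 gives x ≤ 667 − 306 − 208 = 153.
So 98 < x ≤ 153; integers 99 through 153: 55 values.

55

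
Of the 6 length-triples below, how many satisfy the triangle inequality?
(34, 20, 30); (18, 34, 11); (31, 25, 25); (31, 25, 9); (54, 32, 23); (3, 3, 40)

4

(20,30,34): 20+30 > 34 → valid
(11,18,34): 11+18 ≤ 34 → not valid
(25,25,31): 25+25 > 31 → valid
(9,25,31): 9+25 > 31 → valid
(23,32,54): 23+32 > 54 → valid
(3,3,40): 3+3 ≤ 40 → not valid
4 of the 6 triples form a triangle.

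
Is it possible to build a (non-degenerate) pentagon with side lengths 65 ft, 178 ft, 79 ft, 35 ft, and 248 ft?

A pentagon exists iff every side is shorter than the sum of the others — equivalently, the longest side is less than the sum of the rest.
Longest side 248 < 357 (sum of the remaining 4), so yes.

Yes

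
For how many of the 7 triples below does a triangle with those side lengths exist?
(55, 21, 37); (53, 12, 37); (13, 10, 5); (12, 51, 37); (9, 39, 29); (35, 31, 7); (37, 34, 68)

(21,37,55): 21+37 > 55 → valid
(12,37,53): 12+37 ≤ 53 → not valid
(5,10,13): 5+10 > 13 → valid
(12,37,51): 12+37 ≤ 51 → not valid
(9,29,39): 9+29 ≤ 39 → not valid
(7,31,35): 7+31 > 35 → valid
(34,37,68): 34+37 > 68 → valid
4 of the 7 triples form a triangle.

4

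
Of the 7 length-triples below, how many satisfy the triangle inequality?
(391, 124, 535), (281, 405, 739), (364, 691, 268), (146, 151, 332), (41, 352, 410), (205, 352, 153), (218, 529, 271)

1

(124,391,535): 124+391 ≤ 535 → not valid
(281,405,739): 281+405 ≤ 739 → not valid
(268,364,691): 268+364 ≤ 691 → not valid
(146,151,332): 146+151 ≤ 332 → not valid
(41,352,410): 41+352 ≤ 410 → not valid
(153,205,352): 153+205 > 352 → valid
(218,271,529): 218+271 ≤ 529 → not valid
1 of the 7 triples forms a triangle.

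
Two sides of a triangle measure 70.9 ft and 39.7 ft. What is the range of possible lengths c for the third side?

By the triangle inequality, c must be less than 70.9 + 39.7 = 110.6 and greater than |70.9 − 39.7| = 31.2.

31.2 < c < 110.6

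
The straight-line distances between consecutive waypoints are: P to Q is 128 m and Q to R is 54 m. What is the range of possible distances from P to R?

By the triangle inequality, |128 − 54| ≤ PR ≤ 128 + 54.

74 ≤ PR ≤ 182 m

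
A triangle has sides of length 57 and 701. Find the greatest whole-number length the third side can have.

The third side must be strictly less than 57 + 701 = 758.
The largest integer below 758 is 757.

757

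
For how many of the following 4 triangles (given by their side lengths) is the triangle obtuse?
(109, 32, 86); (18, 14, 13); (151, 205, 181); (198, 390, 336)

(109,32,86): 32²+86² = 8420 < 11881 = 109² → obtuse
(18,14,13): 13²+14² = 365 > 324 = 18² → acute
(151,205,181): 151²+181² = 55562 > 42025 = 205² → acute
(198,390,336): 198²+336² = 152100 = 390² → right
1 of the 4 is obtuse.

1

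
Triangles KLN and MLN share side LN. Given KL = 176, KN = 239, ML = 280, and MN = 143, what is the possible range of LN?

From triangle KLN: |176 − 239| < LN < 176 + 239, i.e. 63 < LN < 415.
From triangle MLN: 137 < LN < 423.
Both must hold, so LN lies in the intersection.

137 < LN < 415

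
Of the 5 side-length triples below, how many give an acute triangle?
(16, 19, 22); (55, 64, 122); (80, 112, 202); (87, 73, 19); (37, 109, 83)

1

(16,19,22): 16²+19² = 617 > 484 = 22² → acute
(55,64,122): 55+64 ≤ 122, not a triangle
(80,112,202): 80+112 ≤ 202, not a triangle
(87,73,19): 19²+73² = 5690 < 7569 = 87² → obtuse
(37,109,83): 37²+83² = 8258 < 11881 = 109² → obtuse
1 of the 5 is acute.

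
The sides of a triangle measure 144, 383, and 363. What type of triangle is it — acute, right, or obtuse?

acute

Compare the square of the longest side to the sum of squares of the other two: 144² + 363² = 152505 > 146689 = 383².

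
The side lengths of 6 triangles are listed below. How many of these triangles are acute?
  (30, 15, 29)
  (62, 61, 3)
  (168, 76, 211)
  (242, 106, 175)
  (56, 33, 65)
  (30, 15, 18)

(30,15,29): 15²+29² = 1066 > 900 = 30² → acute
(62,61,3): 3²+61² = 3730 < 3844 = 62² → obtuse
(168,76,211): 76²+168² = 34000 < 44521 = 211² → obtuse
(242,106,175): 106²+175² = 41861 < 58564 = 242² → obtuse
(56,33,65): 33²+56² = 4225 = 65² → right
(30,15,18): 15²+18² = 549 < 900 = 30² → obtuse
1 of the 6 is acute.

1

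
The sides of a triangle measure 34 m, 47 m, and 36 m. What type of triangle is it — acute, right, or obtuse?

Compare the square of the longest side to the sum of squares of the other two: 34² + 36² = 2452 > 2209 = 47².

acute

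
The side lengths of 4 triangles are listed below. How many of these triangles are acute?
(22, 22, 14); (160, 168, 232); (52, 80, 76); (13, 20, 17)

(22,22,14): 14²+22² = 680 > 484 = 22² → acute
(160,168,232): 160²+168² = 53824 = 232² → right
(52,80,76): 52²+76² = 8480 > 6400 = 80² → acute
(13,20,17): 13²+17² = 458 > 400 = 20² → acute
3 of the 4 are acute.

3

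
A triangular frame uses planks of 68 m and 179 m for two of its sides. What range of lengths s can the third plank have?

By the triangle inequality, s must be less than 68 + 179 = 247 and greater than |68 − 179| = 111.

111 < s < 247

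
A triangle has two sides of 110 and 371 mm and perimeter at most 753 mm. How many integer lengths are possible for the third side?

Triangle inequality: 261 < x < 481. Perimeter ≤ 753 gives x ≤ 753 − 110 − 371 = 272.
So 261 < x ≤ 272; integers 262 through 272: 11 values.

11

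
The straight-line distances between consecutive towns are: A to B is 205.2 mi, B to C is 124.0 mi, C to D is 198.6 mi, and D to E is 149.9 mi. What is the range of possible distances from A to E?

0 ≤ AE ≤ 677.7 mi

The maximum is all hops collinear in one direction: 205.2 + 124.0 + 198.6 + 149.9 = 677.7.
The longest hop is 205.2; the others sum to 472.5. Since 205.2 ≤ 472.5, the path can fold back on itself completely, so the minimum distance is 0.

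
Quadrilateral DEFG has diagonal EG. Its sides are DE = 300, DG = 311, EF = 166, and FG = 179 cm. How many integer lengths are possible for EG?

331

From triangle DEG: 11 < EG < 611.
From triangle FEG: 13 < EG < 345.
Intersection: 13 < EG < 345, so integers 14 through 344: 331 values.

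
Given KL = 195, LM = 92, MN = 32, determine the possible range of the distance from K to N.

71 ≤ KN ≤ 319

The maximum is all hops collinear in one direction: 195 + 92 + 32 = 319.
The longest hop is 195; the others sum to 124. Folding the others back against it leaves at least 195 − 124 = 71.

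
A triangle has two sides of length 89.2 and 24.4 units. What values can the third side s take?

By the triangle inequality, s must be less than 89.2 + 24.4 = 113.6 and greater than |89.2 − 24.4| = 64.8.

64.8 < s < 113.6 (units)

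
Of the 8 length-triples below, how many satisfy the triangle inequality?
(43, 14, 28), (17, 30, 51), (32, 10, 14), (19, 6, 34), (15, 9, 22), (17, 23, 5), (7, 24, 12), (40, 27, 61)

(14,28,43): 14+28 ≤ 43 → not valid
(17,30,51): 17+30 ≤ 51 → not valid
(10,14,32): 10+14 ≤ 32 → not valid
(6,19,34): 6+19 ≤ 34 → not valid
(9,15,22): 9+15 > 22 → valid
(5,17,23): 5+17 ≤ 23 → not valid
(7,12,24): 7+12 ≤ 24 → not valid
(27,40,61): 27+40 > 61 → valid
2 of the 8 triples form a triangle.

2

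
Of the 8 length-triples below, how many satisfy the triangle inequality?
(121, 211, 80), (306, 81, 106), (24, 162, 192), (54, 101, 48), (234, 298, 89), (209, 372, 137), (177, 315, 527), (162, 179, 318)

(80,121,211): 80+121 ≤ 211 → not valid
(81,106,306): 81+106 ≤ 306 → not valid
(24,162,192): 24+162 ≤ 192 → not valid
(48,54,101): 48+54 > 101 → valid
(89,234,298): 89+234 > 298 → valid
(137,209,372): 137+209 ≤ 372 → not valid
(177,315,527): 177+315 ≤ 527 → not valid
(162,179,318): 162+179 > 318 → valid
3 of the 8 triples form a triangle.

3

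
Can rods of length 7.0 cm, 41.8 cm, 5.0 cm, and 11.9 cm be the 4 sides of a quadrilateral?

For a quadrilateral, each side must be shorter than the sum of the others.
Here the longest side is 41.8, but the remaining 3 sides sum to only 23.9.

No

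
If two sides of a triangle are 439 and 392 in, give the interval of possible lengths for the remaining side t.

By the triangle inequality, t must be less than 439 + 392 = 831 and greater than |439 − 392| = 47.

47 < t < 831 (in)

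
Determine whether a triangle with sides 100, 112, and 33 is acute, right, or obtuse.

obtuse

Compare the square of the longest side to the sum of squares of the other two: 33² + 100² = 11089 < 12544 = 112².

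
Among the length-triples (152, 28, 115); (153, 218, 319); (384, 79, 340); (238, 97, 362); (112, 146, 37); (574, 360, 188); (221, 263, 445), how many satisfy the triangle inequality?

(28,115,152): 28+115 ≤ 152 → not valid
(153,218,319): 153+218 > 319 → valid
(79,340,384): 79+340 > 384 → valid
(97,238,362): 97+238 ≤ 362 → not valid
(37,112,146): 37+112 > 146 → valid
(188,360,574): 188+360 ≤ 574 → not valid
(221,263,445): 221+263 > 445 → valid
4 of the 7 triples form a triangle.

4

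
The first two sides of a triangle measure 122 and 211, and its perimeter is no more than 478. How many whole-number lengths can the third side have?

Triangle inequality: 89 < x < 333. Perimeter ≤ 478 gives x ≤ 478 − 122 − 211 = 145.
So 89 < x ≤ 145; integers 90 through 145: 56 values.

56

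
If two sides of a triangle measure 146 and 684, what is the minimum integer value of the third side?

The third side must be strictly greater than |146 − 684| = 538.
The smallest integer above 538 is 539.

539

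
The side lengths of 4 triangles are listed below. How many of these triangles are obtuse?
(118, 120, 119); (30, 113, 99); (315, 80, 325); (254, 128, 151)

(118,120,119): 118²+119² = 28085 > 14400 = 120² → acute
(30,113,99): 30²+99² = 10701 < 12769 = 113² → obtuse
(315,80,325): 80²+315² = 105625 = 325² → right
(254,128,151): 128²+151² = 39185 < 64516 = 254² → obtuse
2 of the 4 are obtuse.

2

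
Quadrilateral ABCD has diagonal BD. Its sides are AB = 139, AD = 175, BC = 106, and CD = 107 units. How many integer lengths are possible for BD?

176

From triangle ABD: 36 < BD < 314.
From triangle CBD: 1 < BD < 213.
Intersection: 36 < BD < 213, so integers 37 through 212: 176 values.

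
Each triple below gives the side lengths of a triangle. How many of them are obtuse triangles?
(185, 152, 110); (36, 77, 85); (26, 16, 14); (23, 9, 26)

2

(185,152,110): 110²+152² = 35204 > 34225 = 185² → acute
(36,77,85): 36²+77² = 7225 = 85² → right
(26,16,14): 14²+16² = 452 < 676 = 26² → obtuse
(23,9,26): 9²+23² = 610 < 676 = 26² → obtuse
2 of the 4 are obtuse.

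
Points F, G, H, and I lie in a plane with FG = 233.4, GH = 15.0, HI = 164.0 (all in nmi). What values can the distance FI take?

54.4 ≤ FI ≤ 412.4 nmi

The maximum is all hops collinear in one direction: 233.4 + 15.0 + 164.0 = 412.4.
The longest hop is 233.4; the others sum to 179.0. Folding the others back against it leaves at least 233.4 − 179.0 = 54.4.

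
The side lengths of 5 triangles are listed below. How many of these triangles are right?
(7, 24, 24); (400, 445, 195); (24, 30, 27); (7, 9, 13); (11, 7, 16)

(7,24,24): 7²+24² = 625 > 576 = 24² → acute
(400,445,195): 195²+400² = 198025 = 445² → right
(24,30,27): 24²+27² = 1305 > 900 = 30² → acute
(7,9,13): 7²+9² = 130 < 169 = 13² → obtuse
(11,7,16): 7²+11² = 170 < 256 = 16² → obtuse
1 of the 5 is right.

1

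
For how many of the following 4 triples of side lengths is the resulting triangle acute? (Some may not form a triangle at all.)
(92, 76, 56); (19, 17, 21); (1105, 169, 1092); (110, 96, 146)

(92,76,56): 56²+76² = 8912 > 8464 = 92² → acute
(19,17,21): 17²+19² = 650 > 441 = 21² → acute
(1105,169,1092): 169²+1092² = 1221025 = 1105² → right
(110,96,146): 96²+110² = 21316 = 146² → right
2 of the 4 are acute.

2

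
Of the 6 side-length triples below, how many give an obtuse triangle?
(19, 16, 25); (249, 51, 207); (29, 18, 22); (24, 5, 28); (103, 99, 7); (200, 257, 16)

5

(19,16,25): 16²+19² = 617 < 625 = 25² → obtuse
(249,51,207): 51²+207² = 45450 < 62001 = 249² → obtuse
(29,18,22): 18²+22² = 808 < 841 = 29² → obtuse
(24,5,28): 5²+24² = 601 < 784 = 28² → obtuse
(103,99,7): 7²+99² = 9850 < 10609 = 103² → obtuse
(200,257,16): 16+200 ≤ 257, not a triangle
5 of the 6 are obtuse.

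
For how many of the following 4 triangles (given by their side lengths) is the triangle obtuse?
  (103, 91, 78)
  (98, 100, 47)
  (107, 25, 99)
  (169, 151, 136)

1

(103,91,78): 78²+91² = 14365 > 10609 = 103² → acute
(98,100,47): 47²+98² = 11813 > 10000 = 100² → acute
(107,25,99): 25²+99² = 10426 < 11449 = 107² → obtuse
(169,151,136): 136²+151² = 41297 > 28561 = 169² → acute
1 of the 4 is obtuse.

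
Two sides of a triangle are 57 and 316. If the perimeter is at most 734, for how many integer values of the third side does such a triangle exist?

102

Triangle inequality: 259 < x < 373. Perimeter ≤ 734 gives x ≤ 734 − 57 − 316 = 361.
So 259 < x ≤ 361; integers 260 through 361: 102 values.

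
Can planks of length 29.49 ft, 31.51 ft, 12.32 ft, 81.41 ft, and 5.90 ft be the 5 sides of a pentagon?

No

For a pentagon, each side must be shorter than the sum of the others.
Here the longest side is 81.41, but the remaining 4 sides sum to only 79.22.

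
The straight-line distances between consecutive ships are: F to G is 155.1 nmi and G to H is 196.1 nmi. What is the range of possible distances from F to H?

41.0 ≤ FH ≤ 351.2 nmi

By the triangle inequality, |155.1 − 196.1| ≤ FH ≤ 155.1 + 196.1.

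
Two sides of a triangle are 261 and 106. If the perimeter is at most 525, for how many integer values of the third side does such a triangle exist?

Triangle inequality: 155 < x < 367. Perimeter ≤ 525 gives x ≤ 525 − 261 − 106 = 158.
So 155 < x ≤ 158; integers 156 through 158: 3 values.

3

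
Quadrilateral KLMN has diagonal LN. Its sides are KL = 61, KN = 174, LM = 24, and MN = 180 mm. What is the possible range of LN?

From triangle KLN: |61 − 174| < LN < 61 + 174, i.e. 113 < LN < 235.
From triangle MLN: 156 < LN < 204.
Both must hold, so LN lies in the intersection.

156 < LN < 204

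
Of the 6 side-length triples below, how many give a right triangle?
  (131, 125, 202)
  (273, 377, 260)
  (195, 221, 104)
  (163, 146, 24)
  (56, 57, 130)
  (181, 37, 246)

(131,125,202): 125²+131² = 32786 < 40804 = 202² → obtuse
(273,377,260): 260²+273² = 142129 = 377² → right
(195,221,104): 104²+195² = 48841 = 221² → right
(163,146,24): 24²+146² = 21892 < 26569 = 163² → obtuse
(56,57,130): 56+57 ≤ 130, not a triangle
(181,37,246): 37+181 ≤ 246, not a triangle
2 of the 6 are right.

2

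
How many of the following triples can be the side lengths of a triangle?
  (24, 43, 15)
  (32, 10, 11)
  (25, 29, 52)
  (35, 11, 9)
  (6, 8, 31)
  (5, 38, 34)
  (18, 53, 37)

(15,24,43): 15+24 ≤ 43 → not valid
(10,11,32): 10+11 ≤ 32 → not valid
(25,29,52): 25+29 > 52 → valid
(9,11,35): 9+11 ≤ 35 → not valid
(6,8,31): 6+8 ≤ 31 → not valid
(5,34,38): 5+34 > 38 → valid
(18,37,53): 18+37 > 53 → valid
3 of the 7 triples form a triangle.

3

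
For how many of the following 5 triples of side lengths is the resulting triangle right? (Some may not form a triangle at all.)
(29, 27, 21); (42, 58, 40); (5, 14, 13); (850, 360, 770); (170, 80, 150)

3

(29,27,21): 21²+27² = 1170 > 841 = 29² → acute
(42,58,40): 40²+42² = 3364 = 58² → right
(5,14,13): 5²+13² = 194 < 196 = 14² → obtuse
(850,360,770): 360²+770² = 722500 = 850² → right
(170,80,150): 80²+150² = 28900 = 170² → right
3 of the 5 are right.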